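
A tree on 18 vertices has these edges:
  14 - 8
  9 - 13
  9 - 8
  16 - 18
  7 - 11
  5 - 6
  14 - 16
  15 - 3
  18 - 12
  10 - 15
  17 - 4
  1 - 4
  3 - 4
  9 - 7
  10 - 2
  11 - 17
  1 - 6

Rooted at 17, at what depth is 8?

17 → 11 → 7 → 9 → 8 — 4 edges.

4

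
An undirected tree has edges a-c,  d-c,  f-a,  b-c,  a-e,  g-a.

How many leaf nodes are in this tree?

5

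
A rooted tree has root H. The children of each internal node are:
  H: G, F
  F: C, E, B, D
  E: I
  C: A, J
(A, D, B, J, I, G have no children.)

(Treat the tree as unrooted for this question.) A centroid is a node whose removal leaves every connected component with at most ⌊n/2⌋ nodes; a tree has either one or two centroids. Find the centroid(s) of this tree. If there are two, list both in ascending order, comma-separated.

F

Delete F: the remaining components have sizes 3, 2, 2, 1, 1. Max 3 ≤ 5, so F is a centroid.
No neighbour of F does as well, so F is the unique centroid.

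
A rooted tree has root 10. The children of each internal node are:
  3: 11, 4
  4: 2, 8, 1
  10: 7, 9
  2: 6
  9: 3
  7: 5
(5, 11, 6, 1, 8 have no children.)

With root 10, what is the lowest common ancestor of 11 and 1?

3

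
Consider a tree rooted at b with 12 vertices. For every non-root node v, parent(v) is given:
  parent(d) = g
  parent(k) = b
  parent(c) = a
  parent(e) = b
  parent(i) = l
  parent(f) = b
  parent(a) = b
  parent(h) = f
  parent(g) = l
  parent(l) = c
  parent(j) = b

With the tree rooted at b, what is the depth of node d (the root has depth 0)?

5

Path from b to d: b – a – c – l – g – d, which has 5 edges.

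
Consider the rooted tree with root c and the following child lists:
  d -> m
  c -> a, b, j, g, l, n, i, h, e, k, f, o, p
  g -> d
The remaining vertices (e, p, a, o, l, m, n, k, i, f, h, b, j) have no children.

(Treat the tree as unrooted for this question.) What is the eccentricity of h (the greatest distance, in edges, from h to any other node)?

4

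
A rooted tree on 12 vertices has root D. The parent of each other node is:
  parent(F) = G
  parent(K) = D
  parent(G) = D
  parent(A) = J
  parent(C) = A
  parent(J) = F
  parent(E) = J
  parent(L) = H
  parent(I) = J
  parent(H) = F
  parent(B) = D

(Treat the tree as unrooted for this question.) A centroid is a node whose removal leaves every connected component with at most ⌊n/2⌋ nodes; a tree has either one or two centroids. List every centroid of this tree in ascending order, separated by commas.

Delete F: the remaining components have sizes 5, 4, 2. Max 5 ≤ 6, so F is a centroid.
No neighbour of F does as well, so F is the unique centroid.

F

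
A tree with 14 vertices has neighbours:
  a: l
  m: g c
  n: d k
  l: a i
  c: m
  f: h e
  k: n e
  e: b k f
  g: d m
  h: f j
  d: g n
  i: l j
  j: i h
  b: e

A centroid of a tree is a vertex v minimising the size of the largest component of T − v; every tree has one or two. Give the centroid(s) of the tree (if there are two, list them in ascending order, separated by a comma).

If e is removed the pieces have sizes 6, 6, 1, all ≤ ⌊14/2⌋ = 7.
Every other node leaves some component of size > 7, so the centroid is unique.

e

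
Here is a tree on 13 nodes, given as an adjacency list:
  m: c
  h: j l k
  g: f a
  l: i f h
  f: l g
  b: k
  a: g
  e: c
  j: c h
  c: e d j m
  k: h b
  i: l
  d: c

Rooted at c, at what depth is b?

c → j → h → k → b — 4 edges.

4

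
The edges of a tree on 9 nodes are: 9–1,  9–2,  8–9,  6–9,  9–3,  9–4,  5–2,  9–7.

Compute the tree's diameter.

BFS from 5 reaches 3 last, at distance 3; BFS from 3 confirms no node is farther.
Path: 5 – 2 – 9 – 3.

3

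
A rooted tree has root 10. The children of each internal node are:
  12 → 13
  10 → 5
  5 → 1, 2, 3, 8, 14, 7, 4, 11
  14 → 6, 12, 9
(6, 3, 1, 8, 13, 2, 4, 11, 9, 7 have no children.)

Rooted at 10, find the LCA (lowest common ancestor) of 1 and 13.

1's ancestor chain is 1, 5, 10 and 13's is 13, 12, 14, 5, 10; they first meet at 5.

5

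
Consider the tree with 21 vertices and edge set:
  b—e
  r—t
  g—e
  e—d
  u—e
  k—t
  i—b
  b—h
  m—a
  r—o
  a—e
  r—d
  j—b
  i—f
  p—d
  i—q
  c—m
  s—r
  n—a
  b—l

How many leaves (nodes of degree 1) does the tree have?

13

The leaves are c, f, g, h, j, k, l, n, o, p, q, s, u.
That is 13 leaves.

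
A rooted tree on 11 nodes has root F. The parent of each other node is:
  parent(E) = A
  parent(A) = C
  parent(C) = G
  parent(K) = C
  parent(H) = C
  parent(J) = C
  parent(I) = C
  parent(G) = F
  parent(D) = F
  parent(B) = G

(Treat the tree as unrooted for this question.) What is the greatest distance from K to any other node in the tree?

The node farthest from K is D, via K-C-G-F-D — 4 edges.

4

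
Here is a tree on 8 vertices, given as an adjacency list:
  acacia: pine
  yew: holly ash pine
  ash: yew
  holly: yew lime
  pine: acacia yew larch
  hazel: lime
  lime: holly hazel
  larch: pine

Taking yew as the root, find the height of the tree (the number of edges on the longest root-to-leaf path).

hazel sits deepest: yew-holly-lime-hazel — 3 edges from the root.

3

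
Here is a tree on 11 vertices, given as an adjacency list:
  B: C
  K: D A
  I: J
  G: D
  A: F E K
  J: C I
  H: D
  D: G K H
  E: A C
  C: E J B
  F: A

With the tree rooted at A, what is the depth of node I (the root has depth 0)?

4

A – E – C – J – I — 4 edges.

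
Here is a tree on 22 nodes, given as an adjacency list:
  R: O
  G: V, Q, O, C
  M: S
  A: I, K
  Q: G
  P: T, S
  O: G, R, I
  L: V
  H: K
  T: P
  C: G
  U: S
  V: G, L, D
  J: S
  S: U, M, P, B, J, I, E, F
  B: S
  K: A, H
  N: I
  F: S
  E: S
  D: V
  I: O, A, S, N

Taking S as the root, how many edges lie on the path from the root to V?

Climbing from V to the root: V → G → O → I → S. That's 4 steps.

4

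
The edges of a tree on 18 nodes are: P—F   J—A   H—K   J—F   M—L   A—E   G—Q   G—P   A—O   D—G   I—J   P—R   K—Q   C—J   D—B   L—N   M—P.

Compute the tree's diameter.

Starting from H, a farthest node is O at distance 8.
One longest path: H – K – Q – G – P – F – J – A – O.
So the diameter is 8.

8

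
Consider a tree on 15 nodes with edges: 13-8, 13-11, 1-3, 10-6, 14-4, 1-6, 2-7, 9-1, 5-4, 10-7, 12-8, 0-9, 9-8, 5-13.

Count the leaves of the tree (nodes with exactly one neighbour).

The leaves are 0, 2, 3, 11, 12, 14.
That is 6 leaves.

6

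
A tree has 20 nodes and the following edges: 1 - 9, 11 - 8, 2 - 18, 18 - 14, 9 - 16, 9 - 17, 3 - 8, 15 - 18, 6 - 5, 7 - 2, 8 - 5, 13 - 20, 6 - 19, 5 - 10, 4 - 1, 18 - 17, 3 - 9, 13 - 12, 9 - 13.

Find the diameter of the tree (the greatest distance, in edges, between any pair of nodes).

9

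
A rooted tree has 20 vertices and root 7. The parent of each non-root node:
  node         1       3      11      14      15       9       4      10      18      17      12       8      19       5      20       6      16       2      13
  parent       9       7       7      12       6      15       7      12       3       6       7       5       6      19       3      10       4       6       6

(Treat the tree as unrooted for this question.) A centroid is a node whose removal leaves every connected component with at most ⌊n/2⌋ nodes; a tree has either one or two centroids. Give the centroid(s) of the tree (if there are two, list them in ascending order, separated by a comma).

6, 10

Delete 6: the remaining components have sizes 10, 3, 3, 1, 1, 1. Max 10 ≤ 10, so 6 is a centroid.
Its neighbour 10 also leaves a largest component of size 10, so both are centroids.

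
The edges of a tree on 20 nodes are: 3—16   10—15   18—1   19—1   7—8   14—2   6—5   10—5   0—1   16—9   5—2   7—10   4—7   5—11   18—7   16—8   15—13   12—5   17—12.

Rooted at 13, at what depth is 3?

6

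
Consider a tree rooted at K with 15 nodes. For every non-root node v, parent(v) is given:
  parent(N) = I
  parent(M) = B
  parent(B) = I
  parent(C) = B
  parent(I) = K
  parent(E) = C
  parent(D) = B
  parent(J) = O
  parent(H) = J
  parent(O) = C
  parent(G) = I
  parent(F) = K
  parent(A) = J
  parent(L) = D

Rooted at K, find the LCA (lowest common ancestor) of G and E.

I

Ancestors of G (toward the root): G, I, K.
Ancestors of E: E, C, B, I, K.
The deepest node appearing in both lists is I.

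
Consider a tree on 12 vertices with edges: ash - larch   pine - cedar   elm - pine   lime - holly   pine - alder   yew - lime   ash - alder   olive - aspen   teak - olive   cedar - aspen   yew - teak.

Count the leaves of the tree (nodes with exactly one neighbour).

3

Exactly 3 nodes have a single neighbour: elm, holly, larch.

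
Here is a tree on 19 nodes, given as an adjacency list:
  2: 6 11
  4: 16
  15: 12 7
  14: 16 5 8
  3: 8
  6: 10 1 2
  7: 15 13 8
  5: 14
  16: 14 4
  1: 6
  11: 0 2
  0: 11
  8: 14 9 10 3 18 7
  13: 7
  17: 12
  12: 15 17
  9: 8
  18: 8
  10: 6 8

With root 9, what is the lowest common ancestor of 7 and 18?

8

7's ancestor chain is 7, 8, 9 and 18's is 18, 8, 9; they first meet at 8.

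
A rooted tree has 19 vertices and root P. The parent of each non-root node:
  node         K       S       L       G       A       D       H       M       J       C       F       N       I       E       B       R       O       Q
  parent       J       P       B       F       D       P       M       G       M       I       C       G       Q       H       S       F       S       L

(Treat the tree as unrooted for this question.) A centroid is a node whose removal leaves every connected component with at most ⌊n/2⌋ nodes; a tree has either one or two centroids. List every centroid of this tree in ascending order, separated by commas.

Delete C: the remaining components have sizes 9, 9. Max 9 ≤ 9, so C is a centroid.
Every other node leaves some component of size > 9, so the centroid is unique.

C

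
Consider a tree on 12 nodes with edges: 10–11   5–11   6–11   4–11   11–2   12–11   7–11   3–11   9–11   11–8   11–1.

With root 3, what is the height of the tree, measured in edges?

A deepest node is 5, reached by 3 → 11 → 5.
That path has 2 edges, so the height is 2.

2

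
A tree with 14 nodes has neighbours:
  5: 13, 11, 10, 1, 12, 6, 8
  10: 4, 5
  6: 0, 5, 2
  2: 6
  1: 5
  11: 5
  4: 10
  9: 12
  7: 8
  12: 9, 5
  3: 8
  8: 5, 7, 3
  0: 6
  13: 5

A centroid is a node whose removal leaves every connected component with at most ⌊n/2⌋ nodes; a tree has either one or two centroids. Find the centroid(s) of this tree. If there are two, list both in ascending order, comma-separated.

5

If 5 is removed the pieces have sizes 3, 3, 2, 2, 1, 1, 1, all ≤ ⌊14/2⌋ = 7.
Every other node leaves some component of size > 7, so the centroid is unique.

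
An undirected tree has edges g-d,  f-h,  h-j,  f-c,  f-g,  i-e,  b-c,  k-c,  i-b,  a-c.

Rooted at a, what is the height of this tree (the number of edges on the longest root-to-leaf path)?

4

e sits deepest: a–c–b–i–e — 4 edges from the root.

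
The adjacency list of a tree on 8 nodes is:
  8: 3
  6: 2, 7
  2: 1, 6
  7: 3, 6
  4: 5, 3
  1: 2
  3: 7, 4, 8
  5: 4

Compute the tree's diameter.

6

Starting from 5, a farthest node is 1 at distance 6.
One longest path: 5–4–3–7–6–2–1.
So the diameter is 6.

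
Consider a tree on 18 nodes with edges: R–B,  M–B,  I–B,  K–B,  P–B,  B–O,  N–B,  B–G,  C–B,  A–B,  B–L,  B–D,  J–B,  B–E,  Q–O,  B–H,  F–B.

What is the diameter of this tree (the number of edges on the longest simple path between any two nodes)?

Starting from Q, a farthest node is H at distance 3.
One longest path: Q - O - B - H.
So the diameter is 3.

3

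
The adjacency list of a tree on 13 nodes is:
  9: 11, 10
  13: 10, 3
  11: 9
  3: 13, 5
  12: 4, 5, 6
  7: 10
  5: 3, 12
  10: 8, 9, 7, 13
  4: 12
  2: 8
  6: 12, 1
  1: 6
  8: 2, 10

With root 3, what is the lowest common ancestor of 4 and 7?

3

Ancestors of 4 (toward the root): 4, 12, 5, 3.
Ancestors of 7: 7, 10, 13, 3.
The deepest node appearing in both lists is 3.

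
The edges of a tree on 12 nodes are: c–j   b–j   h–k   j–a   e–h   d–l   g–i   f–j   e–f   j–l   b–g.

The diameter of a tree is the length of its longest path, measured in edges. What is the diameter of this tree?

BFS from k reaches i last, at distance 7; BFS from i confirms no node is farther.
Path: k - h - e - f - j - b - g - i.

7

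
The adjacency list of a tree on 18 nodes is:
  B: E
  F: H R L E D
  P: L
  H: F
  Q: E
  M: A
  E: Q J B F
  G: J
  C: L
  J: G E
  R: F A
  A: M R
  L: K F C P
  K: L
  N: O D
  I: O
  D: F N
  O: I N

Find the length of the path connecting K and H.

The path is K - L - F - H, which has 3 edges.

3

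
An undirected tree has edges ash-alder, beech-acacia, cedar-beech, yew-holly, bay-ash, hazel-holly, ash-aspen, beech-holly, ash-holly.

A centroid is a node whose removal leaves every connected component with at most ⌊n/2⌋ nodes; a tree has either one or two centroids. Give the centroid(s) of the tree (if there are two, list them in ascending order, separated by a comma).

Delete holly: the remaining components have sizes 4, 3, 1, 1. Max 4 ≤ 5, so holly is a centroid.
No neighbour of holly does as well, so holly is the unique centroid.

holly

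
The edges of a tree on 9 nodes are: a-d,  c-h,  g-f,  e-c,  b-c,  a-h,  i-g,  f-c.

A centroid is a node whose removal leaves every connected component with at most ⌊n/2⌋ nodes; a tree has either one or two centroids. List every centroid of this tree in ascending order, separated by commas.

Removing c splits the tree into components of sizes 3, 3, 1, 1; the largest is 3 ≤ ⌊9/2⌋ = 4.
No neighbour of c does as well, so c is the unique centroid.

c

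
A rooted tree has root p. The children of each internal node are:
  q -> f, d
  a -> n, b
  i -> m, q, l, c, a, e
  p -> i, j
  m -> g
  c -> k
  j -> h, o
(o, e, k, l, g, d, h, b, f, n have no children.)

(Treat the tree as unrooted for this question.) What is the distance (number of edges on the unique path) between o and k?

The path is o – j – p – i – c – k, which has 5 edges.

5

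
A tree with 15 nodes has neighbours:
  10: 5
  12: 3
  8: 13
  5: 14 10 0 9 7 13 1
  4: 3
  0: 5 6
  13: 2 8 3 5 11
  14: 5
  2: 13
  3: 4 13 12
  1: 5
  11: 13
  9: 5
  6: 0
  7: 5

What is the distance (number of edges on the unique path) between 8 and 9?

8–13–5–9: 3 edges.

3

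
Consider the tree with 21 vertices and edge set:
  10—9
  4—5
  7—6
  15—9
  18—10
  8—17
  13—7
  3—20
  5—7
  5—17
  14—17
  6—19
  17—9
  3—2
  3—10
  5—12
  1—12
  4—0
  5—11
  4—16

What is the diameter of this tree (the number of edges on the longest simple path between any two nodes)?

BFS from 2 reaches 19 last, at distance 8; BFS from 19 confirms no node is farther.
Path: 2-3-10-9-17-5-7-6-19.

8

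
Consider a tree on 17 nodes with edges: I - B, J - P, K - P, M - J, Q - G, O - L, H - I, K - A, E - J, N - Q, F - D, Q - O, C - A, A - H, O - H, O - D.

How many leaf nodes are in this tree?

8

The leaves are B, C, E, F, G, L, M, N.
That is 8 leaves.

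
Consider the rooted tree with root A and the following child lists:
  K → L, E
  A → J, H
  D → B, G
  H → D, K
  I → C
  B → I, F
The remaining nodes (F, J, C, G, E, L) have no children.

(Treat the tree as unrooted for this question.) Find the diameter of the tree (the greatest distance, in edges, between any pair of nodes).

6

A longest path is C–I–B–D–H–K–L, with 6 edges.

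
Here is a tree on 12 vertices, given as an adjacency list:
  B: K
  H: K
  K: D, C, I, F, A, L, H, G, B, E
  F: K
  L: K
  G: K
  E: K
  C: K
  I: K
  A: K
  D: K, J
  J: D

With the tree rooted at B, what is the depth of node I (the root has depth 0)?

Climbing from I to the root: I – K – B. That's 2 steps.

2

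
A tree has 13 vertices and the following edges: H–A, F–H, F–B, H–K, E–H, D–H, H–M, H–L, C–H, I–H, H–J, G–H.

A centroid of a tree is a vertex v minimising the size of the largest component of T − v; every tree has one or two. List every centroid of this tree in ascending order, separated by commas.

H

Delete H: the remaining components have sizes 2, 1, 1, 1, 1, 1, 1, 1, 1, 1, 1. Max 2 ≤ 6, so H is a centroid.
Every other node leaves some component of size > 6, so the centroid is unique.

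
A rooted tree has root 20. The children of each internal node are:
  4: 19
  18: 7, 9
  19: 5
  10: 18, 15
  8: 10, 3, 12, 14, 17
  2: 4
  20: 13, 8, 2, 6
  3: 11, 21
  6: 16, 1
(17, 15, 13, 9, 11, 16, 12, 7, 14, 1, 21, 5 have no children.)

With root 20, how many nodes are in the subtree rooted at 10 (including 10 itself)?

10's subtree: {10, 18, 15, 9, 7}, size 5.

5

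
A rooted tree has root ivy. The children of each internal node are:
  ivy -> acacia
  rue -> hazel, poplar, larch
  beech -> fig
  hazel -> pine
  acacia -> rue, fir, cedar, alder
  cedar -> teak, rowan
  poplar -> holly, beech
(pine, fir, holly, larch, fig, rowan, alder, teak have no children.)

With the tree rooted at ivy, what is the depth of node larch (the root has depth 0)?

3

Climbing from larch to the root: larch → rue → acacia → ivy. That's 3 steps.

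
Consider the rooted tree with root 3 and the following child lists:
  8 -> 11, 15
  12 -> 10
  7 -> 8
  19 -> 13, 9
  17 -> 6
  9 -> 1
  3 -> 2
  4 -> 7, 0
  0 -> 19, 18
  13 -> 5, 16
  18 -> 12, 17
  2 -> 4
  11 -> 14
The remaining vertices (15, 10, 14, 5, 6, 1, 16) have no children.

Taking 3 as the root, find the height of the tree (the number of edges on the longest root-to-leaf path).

6

A deepest node is 16, reached by 3 → 2 → 4 → 0 → 19 → 13 → 16.
That path has 6 edges, so the height is 6.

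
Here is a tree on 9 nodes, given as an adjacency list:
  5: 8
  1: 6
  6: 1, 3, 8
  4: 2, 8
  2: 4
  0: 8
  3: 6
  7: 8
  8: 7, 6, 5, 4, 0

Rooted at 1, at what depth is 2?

4

1–6–8–4–2 — 4 edges.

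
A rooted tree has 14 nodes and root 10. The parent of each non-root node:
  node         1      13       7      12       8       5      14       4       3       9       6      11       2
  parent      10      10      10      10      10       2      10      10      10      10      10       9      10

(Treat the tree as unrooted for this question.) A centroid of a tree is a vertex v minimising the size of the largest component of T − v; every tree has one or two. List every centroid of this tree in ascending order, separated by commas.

Delete 10: the remaining components have sizes 2, 2, 1, 1, 1, 1, 1, 1, 1, 1, 1. Max 2 ≤ 7, so 10 is a centroid.
No neighbour of 10 does as well, so 10 is the unique centroid.

10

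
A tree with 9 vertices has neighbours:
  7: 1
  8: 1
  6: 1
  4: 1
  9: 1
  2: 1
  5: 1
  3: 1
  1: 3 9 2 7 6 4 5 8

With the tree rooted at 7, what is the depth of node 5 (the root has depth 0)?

7–1–5 — 2 edges.

2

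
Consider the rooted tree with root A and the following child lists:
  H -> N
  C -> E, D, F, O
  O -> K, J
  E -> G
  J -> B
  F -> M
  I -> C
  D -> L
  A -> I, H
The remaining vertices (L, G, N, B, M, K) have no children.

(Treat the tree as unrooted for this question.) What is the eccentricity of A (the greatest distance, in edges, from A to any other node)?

5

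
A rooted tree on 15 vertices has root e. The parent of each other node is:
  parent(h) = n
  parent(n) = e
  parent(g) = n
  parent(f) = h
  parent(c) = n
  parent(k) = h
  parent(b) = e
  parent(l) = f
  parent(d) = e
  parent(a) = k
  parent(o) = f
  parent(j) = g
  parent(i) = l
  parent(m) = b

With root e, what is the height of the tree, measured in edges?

5

A deepest node is i, reached by e – n – h – f – l – i.
That path has 5 edges, so the height is 5.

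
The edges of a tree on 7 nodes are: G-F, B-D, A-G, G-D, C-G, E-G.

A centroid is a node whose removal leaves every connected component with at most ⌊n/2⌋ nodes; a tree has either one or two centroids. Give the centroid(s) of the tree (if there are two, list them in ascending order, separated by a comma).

Removing G splits the tree into components of sizes 2, 1, 1, 1, 1; the largest is 2 ≤ ⌊7/2⌋ = 3.
No neighbour of G does as well, so G is the unique centroid.

G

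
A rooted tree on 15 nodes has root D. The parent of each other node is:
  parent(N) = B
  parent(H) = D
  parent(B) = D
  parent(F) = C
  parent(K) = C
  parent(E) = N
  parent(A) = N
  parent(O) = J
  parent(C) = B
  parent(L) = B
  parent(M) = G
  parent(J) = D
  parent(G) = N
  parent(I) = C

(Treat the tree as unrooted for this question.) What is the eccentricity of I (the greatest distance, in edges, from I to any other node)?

The node farthest from I is O (M also at distance 5), via I – C – B – D – J – O — 5 edges.

5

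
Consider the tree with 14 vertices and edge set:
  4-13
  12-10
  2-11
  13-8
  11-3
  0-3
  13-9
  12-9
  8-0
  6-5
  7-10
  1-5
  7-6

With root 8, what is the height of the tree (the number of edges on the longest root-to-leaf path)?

The longest root-to-leaf path is 8 – 13 – 9 – 12 – 10 – 7 – 6 – 5 – 1 (8 edges).

8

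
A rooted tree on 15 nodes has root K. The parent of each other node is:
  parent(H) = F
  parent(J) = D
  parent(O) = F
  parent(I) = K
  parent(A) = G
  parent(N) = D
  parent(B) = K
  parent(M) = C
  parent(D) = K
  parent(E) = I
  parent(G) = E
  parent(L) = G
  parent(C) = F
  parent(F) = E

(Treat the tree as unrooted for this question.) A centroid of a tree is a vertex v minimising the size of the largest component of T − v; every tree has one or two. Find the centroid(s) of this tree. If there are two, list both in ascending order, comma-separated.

E

Removing E splits the tree into components of sizes 6, 5, 3; the largest is 6 ≤ ⌊15/2⌋ = 7.
Every other node leaves some component of size > 7, so the centroid is unique.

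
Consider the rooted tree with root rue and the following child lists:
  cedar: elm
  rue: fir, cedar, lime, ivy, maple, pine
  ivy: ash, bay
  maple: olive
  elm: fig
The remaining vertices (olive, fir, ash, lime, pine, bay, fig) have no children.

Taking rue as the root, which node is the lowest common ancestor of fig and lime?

rue

Path fig→root: fig elm cedar rue; path lime→root: lime rue.
First common node: rue.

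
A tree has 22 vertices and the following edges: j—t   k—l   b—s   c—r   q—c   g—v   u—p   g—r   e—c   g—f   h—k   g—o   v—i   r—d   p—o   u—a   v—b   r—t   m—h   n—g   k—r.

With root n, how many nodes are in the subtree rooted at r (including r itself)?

11

The subtree rooted at r contains: r, t, c, k, d, j, e, q, l, h, m — 11 nodes.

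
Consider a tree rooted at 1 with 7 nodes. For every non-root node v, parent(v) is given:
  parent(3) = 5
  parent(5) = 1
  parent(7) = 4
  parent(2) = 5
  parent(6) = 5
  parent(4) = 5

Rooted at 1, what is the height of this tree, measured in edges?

3

The longest root-to-leaf path is 1–5–4–7 (3 edges).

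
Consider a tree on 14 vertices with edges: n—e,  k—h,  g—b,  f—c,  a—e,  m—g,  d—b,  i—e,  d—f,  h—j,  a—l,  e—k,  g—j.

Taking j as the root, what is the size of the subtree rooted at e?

5

The subtree rooted at e contains: e, a, i, n, l — 5 nodes.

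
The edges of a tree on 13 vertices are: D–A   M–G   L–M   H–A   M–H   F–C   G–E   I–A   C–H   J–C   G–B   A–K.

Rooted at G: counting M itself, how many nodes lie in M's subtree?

10

Descendants of M (including itself): M, H, L, C, A, F, J, K, I, D. That's 10.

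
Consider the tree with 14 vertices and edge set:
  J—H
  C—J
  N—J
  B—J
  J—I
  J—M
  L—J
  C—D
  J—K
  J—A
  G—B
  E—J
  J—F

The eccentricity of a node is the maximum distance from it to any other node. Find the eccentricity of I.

The node farthest from I is D (G also at distance 3), via I-J-C-D — 3 edges.

3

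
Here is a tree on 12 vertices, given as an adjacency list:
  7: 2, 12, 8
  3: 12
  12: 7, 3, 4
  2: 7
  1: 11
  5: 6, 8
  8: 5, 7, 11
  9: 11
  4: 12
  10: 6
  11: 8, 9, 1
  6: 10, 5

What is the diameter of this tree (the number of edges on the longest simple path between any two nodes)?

BFS from 10 reaches 4 last, at distance 6; BFS from 4 confirms no node is farther.
Path: 10 – 6 – 5 – 8 – 7 – 12 – 4.

6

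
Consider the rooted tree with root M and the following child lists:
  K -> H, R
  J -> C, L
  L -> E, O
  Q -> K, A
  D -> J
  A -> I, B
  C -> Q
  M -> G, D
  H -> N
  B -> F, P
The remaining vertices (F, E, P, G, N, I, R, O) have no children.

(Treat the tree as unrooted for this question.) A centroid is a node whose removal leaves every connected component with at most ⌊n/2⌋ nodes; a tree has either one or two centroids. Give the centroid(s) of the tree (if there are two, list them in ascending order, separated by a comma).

If Q is removed the pieces have sizes 8, 5, 4, all ≤ ⌊18/2⌋ = 9.
No neighbour of Q does as well, so Q is the unique centroid.

Q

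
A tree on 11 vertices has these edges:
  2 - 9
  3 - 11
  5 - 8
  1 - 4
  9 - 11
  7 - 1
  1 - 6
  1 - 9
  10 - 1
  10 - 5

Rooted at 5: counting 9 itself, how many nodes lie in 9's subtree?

4

9's subtree: {9, 2, 11, 3}, size 4.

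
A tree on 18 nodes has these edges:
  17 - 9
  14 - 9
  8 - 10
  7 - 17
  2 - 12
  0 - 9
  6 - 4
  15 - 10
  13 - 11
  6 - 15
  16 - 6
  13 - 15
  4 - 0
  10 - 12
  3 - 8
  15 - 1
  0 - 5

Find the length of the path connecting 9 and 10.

5

The path is 9–0–4–6–15–10, which has 5 edges.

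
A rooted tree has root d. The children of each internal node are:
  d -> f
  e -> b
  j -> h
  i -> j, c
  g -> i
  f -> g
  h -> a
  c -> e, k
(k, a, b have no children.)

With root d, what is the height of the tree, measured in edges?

a sits deepest: d → f → g → i → j → h → a — 6 edges from the root.

6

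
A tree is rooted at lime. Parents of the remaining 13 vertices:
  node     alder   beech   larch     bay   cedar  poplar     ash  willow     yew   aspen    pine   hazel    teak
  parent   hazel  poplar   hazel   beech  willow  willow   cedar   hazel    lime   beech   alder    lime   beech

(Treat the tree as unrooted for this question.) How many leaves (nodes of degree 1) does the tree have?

Exactly 7 nodes have a single neighbour: ash, aspen, bay, larch, pine, teak, yew.

7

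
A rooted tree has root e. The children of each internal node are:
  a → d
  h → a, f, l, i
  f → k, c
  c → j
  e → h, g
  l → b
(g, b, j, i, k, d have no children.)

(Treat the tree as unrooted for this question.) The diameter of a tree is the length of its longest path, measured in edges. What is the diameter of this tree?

5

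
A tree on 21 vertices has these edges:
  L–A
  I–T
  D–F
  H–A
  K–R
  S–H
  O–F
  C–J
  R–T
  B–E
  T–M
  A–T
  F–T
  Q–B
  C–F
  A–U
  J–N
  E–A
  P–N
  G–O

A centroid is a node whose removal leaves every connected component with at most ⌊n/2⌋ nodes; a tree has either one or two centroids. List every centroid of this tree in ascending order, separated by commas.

Delete T: the remaining components have sizes 8, 8, 2, 1, 1. Max 8 ≤ 10, so T is a centroid.
No neighbour of T does as well, so T is the unique centroid.

T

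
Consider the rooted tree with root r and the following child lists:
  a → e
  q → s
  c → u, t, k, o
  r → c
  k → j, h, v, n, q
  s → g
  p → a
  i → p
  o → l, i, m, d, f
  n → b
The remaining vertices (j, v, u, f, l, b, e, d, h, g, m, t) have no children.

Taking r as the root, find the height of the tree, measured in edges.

A deepest node is e, reached by r → c → o → i → p → a → e.
That path has 6 edges, so the height is 6.

6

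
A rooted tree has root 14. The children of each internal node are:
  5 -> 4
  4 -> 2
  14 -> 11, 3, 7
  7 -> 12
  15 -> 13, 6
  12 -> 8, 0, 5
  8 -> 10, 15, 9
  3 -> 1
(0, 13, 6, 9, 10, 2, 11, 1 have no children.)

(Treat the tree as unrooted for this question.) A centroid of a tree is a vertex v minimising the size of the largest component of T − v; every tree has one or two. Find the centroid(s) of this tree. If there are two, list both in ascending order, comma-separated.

Delete 12: the remaining components have sizes 6, 5, 3, 1. Max 6 ≤ 8, so 12 is a centroid.
No neighbour of 12 does as well, so 12 is the unique centroid.

12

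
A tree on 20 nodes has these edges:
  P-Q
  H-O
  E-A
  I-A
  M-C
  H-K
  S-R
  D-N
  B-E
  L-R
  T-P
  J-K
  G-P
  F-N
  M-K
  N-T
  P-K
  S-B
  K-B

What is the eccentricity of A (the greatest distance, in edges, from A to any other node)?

Distances from A peak at 7, attained at F (D also at distance 7).
A-E-B-K-P-T-N-F

7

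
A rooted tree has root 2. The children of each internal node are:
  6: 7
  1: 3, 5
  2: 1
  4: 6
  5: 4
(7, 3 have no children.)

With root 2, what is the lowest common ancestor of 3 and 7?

Path 3→root: 3 1 2; path 7→root: 7 6 4 5 1 2.
First common node: 1.

1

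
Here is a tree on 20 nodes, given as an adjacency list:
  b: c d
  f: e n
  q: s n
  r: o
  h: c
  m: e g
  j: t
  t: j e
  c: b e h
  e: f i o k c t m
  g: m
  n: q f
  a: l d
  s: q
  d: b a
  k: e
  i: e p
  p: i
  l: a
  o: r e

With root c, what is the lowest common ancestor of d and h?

Ancestors of d (toward the root): d, b, c.
Ancestors of h: h, c.
The deepest node appearing in both lists is c.

c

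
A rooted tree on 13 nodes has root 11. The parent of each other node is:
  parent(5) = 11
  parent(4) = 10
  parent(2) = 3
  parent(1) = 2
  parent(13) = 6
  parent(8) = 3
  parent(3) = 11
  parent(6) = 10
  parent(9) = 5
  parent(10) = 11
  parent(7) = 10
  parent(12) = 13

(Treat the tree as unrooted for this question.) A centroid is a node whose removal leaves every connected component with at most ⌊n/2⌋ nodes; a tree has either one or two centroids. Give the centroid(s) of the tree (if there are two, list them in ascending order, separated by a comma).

11

Delete 11: the remaining components have sizes 6, 4, 2. Max 6 ≤ 6, so 11 is a centroid.
No neighbour of 11 does as well, so 11 is the unique centroid.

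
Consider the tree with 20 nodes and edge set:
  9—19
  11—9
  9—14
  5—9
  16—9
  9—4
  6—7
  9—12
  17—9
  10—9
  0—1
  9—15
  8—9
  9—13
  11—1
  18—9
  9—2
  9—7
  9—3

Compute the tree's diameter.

5

A longest path is 0 - 1 - 11 - 9 - 7 - 6, with 5 edges.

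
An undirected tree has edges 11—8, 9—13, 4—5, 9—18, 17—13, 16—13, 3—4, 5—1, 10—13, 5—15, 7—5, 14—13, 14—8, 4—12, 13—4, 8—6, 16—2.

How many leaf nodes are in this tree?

11

Exactly 11 nodes have a single neighbour: 1, 2, 3, 6, 7, 10, 11, 12, 15, 17, 18.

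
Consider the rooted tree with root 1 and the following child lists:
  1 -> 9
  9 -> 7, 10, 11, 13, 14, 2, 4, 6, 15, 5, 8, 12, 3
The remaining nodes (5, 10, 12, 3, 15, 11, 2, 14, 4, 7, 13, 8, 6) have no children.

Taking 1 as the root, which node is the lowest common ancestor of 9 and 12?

9

Path 9→root: 9 1; path 12→root: 12 9 1.
First common node: 9.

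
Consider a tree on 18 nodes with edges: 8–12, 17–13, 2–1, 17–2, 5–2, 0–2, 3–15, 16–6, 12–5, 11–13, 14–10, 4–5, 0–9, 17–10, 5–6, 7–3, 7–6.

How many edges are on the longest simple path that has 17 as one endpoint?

Distances from 17 peak at 6, attained at 15.
17 – 2 – 5 – 6 – 7 – 3 – 15

6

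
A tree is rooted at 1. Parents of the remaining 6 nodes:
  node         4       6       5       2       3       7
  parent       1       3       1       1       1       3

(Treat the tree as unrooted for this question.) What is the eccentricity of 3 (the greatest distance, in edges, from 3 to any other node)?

Distances from 3 peak at 2, attained at 5 (2, 4 also at distance 2).
3–1–5

2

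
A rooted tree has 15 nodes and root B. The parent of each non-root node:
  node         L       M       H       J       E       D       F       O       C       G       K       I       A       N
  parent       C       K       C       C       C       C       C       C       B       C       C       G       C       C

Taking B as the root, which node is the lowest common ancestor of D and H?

C

Ancestors of D (toward the root): D, C, B.
Ancestors of H: H, C, B.
The deepest node appearing in both lists is C.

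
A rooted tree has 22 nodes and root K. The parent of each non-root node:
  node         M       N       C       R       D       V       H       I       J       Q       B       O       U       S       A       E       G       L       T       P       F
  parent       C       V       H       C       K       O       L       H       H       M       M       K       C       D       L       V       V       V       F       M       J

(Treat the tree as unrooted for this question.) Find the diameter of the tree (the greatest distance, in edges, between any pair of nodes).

BFS from S reaches T last, at distance 9; BFS from T confirms no node is farther.
Path: S-D-K-O-V-L-H-J-F-T.

9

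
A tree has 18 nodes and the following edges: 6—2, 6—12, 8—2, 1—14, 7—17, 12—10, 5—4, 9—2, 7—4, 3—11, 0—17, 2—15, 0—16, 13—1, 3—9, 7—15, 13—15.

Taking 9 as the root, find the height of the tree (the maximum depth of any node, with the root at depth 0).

6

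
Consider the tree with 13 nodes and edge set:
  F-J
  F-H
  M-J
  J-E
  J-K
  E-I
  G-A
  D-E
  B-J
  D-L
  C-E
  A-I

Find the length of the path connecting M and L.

4

The path is M–J–E–D–L, which has 4 edges.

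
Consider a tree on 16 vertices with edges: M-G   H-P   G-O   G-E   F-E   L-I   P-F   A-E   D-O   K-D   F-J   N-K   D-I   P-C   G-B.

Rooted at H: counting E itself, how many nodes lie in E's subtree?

11

E's subtree: {E, G, A, O, B, M, D, I, K, L, N}, size 11.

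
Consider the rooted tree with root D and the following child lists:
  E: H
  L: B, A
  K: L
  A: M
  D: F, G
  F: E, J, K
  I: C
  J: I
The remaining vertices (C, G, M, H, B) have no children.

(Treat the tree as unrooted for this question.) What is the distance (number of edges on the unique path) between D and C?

4

The path is D – F – J – I – C, which has 4 edges.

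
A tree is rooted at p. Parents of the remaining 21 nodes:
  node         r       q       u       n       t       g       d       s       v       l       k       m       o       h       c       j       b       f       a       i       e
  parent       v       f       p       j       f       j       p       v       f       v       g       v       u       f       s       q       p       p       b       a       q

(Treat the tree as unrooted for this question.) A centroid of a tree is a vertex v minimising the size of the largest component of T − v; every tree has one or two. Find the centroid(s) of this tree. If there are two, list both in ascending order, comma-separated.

If f is removed the pieces have sizes 7, 6, 6, 1, 1, all ≤ ⌊22/2⌋ = 11.
Every other node leaves some component of size > 11, so the centroid is unique.

f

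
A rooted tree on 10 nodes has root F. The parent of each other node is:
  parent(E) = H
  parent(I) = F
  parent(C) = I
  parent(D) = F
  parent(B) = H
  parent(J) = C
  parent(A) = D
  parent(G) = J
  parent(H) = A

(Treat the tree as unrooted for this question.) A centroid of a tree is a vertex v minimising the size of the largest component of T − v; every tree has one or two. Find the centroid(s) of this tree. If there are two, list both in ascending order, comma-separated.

D, F

Delete D: the remaining components have sizes 5, 4. Max 5 ≤ 5, so D is a centroid.
F is adjacent to D and is also a centroid (the largest component after removing it is likewise 5).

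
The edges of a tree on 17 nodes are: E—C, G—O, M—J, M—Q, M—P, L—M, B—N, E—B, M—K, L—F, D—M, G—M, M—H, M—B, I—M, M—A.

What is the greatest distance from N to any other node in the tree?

4

A farthest node from N is F (O also at distance 4).
The path N – B – M – L – F has 4 edges.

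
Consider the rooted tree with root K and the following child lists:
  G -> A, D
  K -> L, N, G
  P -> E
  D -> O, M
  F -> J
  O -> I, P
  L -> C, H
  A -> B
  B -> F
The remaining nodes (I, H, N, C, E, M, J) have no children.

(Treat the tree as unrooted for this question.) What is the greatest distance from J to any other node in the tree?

A farthest node from J is E.
The path J – F – B – A – G – D – O – P – E has 8 edges.

8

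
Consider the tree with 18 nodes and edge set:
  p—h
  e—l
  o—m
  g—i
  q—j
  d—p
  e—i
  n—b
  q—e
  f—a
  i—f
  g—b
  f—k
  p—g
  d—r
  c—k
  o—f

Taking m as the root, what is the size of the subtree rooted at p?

The subtree rooted at p contains: p, d, h, r — 4 nodes.

4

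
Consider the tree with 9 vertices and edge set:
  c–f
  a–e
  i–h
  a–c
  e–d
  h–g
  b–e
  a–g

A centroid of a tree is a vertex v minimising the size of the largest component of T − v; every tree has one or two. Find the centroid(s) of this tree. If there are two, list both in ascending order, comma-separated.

If a is removed the pieces have sizes 3, 3, 2, all ≤ ⌊9/2⌋ = 4.
Every other node leaves some component of size > 4, so the centroid is unique.

a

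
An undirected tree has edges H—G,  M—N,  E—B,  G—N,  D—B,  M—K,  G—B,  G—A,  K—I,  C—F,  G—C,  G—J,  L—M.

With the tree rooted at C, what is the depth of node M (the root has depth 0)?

C–G–N–M — 3 edges.

3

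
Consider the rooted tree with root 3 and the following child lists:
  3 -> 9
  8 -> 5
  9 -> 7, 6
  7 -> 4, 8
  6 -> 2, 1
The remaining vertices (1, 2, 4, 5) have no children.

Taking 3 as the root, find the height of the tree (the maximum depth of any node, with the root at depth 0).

The longest root-to-leaf path is 3 – 9 – 7 – 8 – 5 (4 edges).

4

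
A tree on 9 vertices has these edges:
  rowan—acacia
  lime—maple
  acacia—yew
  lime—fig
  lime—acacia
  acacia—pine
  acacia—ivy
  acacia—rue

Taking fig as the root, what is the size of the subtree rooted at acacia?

The subtree rooted at acacia contains: acacia, rue, ivy, yew, pine, rowan — 6 nodes.

6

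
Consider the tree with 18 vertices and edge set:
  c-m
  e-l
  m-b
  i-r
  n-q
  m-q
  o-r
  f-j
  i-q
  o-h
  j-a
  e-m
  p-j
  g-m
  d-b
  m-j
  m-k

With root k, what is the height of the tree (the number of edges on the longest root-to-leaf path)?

h sits deepest: k-m-q-i-r-o-h — 6 edges from the root.

6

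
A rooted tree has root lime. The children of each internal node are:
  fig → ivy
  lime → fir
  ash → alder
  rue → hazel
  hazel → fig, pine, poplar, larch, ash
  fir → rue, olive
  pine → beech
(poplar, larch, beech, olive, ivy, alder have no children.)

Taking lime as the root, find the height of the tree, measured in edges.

5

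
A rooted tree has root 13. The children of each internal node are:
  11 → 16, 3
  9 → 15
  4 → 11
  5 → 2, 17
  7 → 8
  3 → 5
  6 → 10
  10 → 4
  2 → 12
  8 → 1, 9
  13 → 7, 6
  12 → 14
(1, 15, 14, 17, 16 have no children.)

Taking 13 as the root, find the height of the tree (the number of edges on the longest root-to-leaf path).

9

The longest root-to-leaf path is 13-6-10-4-11-3-5-2-12-14 (9 edges).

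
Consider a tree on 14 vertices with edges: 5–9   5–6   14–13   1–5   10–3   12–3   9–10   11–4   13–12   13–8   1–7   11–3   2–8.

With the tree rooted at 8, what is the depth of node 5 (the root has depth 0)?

6

8–13–12–3–10–9–5 — 6 edges.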